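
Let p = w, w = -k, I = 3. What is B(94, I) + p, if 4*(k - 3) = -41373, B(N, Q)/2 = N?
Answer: 42113/4 ≈ 10528.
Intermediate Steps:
B(N, Q) = 2*N
k = -41361/4 (k = 3 + (¼)*(-41373) = 3 - 41373/4 = -41361/4 ≈ -10340.)
w = 41361/4 (w = -1*(-41361/4) = 41361/4 ≈ 10340.)
p = 41361/4 ≈ 10340.
B(94, I) + p = 2*94 + 41361/4 = 188 + 41361/4 = 42113/4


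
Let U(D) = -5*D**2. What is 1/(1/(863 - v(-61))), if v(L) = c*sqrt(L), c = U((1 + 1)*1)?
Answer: 863 + 20*I*sqrt(61) ≈ 863.0 + 156.21*I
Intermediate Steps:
c = -20 (c = -5*(1 + 1)**2 = -5*(2*1)**2 = -5*2**2 = -5*4 = -20)
v(L) = -20*sqrt(L)
1/(1/(863 - v(-61))) = 1/(1/(863 - (-20)*sqrt(-61))) = 1/(1/(863 - (-20)*I*sqrt(61))) = 1/(1/(863 + 20*I*sqrt(61))) = 863 + 20*I*sqrt(61)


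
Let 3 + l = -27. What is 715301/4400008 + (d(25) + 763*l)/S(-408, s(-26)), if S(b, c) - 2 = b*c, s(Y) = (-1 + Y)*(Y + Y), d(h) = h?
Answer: 51035205475/252045658264 ≈ 0.20248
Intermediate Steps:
l = -30 (l = -3 - 27 = -30)
s(Y) = 2*Y*(-1 + Y) (s(Y) = (-1 + Y)*(2*Y) = 2*Y*(-1 + Y))
S(b, c) = 2 + b*c
715301/4400008 + (d(25) + 763*l)/S(-408, s(-26)) = 715301/4400008 + (25 + 763*(-30))/(2 - 816*(-26)*(-1 - 26)) = 715301*(1/4400008) + (25 - 22890)/(2 - 816*(-26)*(-27)) = 715301/4400008 - 22865/(2 - 408*1404) = 715301/4400008 - 22865/(2 - 572832) = 715301/4400008 - 22865/(-572830) = 715301/4400008 - 22865*(-1/572830) = 715301/4400008 + 4573/114566 = 51035205475/252045658264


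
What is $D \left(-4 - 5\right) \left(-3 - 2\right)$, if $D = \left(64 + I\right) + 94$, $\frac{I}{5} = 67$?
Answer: $22185$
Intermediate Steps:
$I = 335$ ($I = 5 \cdot 67 = 335$)
$D = 493$ ($D = \left(64 + 335\right) + 94 = 399 + 94 = 493$)
$D \left(-4 - 5\right) \left(-3 - 2\right) = 493 \left(-4 - 5\right) \left(-3 - 2\right) = 493 \left(\left(-9\right) \left(-5\right)\right) = 493 \cdot 45 = 22185$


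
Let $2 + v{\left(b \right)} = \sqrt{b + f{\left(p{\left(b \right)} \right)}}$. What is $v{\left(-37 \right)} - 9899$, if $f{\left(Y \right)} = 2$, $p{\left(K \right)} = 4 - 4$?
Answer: $-9901 + i \sqrt{35} \approx -9901.0 + 5.9161 i$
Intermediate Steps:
$p{\left(K \right)} = 0$
$v{\left(b \right)} = -2 + \sqrt{2 + b}$ ($v{\left(b \right)} = -2 + \sqrt{b + 2} = -2 + \sqrt{2 + b}$)
$v{\left(-37 \right)} - 9899 = \left(-2 + \sqrt{2 - 37}\right) - 9899 = \left(-2 + \sqrt{-35}\right) - 9899 = \left(-2 + i \sqrt{35}\right) - 9899 = -9901 + i \sqrt{35}$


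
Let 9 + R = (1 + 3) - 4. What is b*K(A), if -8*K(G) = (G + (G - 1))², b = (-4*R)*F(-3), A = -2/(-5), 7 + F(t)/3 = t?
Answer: 27/5 ≈ 5.4000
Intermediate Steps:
R = -9 (R = -9 + ((1 + 3) - 4) = -9 + (4 - 4) = -9 + 0 = -9)
F(t) = -21 + 3*t
A = ⅖ (A = -2*(-⅕) = ⅖ ≈ 0.40000)
b = -1080 (b = (-4*(-9))*(-21 + 3*(-3)) = 36*(-21 - 9) = 36*(-30) = -1080)
K(G) = -(-1 + 2*G)²/8 (K(G) = -(G + (G - 1))²/8 = -(G + (-1 + G))²/8 = -(-1 + 2*G)²/8)
b*K(A) = -(-135)*(-1 + 2*(⅖))² = -(-135)*(-1 + ⅘)² = -(-135)*(-⅕)² = -(-135)/25 = -1080*(-1/200) = 27/5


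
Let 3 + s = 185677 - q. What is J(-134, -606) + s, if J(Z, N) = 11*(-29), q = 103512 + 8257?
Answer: 73586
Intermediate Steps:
q = 111769
J(Z, N) = -319
s = 73905 (s = -3 + (185677 - 1*111769) = -3 + (185677 - 111769) = -3 + 73908 = 73905)
J(-134, -606) + s = -319 + 73905 = 73586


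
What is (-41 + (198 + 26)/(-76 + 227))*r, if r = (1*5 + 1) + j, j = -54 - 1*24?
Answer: 429624/151 ≈ 2845.2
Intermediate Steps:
j = -78 (j = -54 - 24 = -78)
r = -72 (r = (1*5 + 1) - 78 = (5 + 1) - 78 = 6 - 78 = -72)
(-41 + (198 + 26)/(-76 + 227))*r = (-41 + (198 + 26)/(-76 + 227))*(-72) = (-41 + 224/151)*(-72) = -5967/151*(-72) = 429624/151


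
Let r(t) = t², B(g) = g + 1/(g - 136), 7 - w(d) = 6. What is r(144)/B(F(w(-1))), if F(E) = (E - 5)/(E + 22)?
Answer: -1493738496/13057 ≈ -1.1440e+5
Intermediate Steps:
w(d) = 1 (w(d) = 7 - 1*6 = 7 - 6 = 1)
F(E) = (-5 + E)/(22 + E)
B(g) = g + 1/(-136 + g)
r(144)/B(F(w(-1))) = 144²/(((1 + ((-5 + 1)/(22 + 1))² - 136*(-5 + 1)/(22 + 1))/(-136 + (-5 + 1)/(22 + 1)))) = 20736/(((1 + (-4/23)² - 136*(-4)/23)/(-136 - 4/23))) = 20736/(((1 + ((1/23)*(-4))² - 136*(-4)/23)/(-136 + (1/23)*(-4)))) = 20736/(((1 + (-4/23)² - 136*(-4/23))/(-136 - 4/23))) = 20736/(((1 + 16/529 + 544/23)/(-3132/23))) = 20736/((-23/3132*13057/529)) = 20736/(-13057/72036) = 20736*(-72036/13057) = -1493738496/13057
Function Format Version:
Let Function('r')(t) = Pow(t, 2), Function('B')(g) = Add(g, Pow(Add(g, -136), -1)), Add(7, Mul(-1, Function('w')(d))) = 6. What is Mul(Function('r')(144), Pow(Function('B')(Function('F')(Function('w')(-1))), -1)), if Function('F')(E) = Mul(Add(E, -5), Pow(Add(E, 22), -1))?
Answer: Rational(-1493738496, 13057) ≈ -1.1440e+5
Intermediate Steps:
Function('w')(d) = 1 (Function('w')(d) = Add(7, Mul(-1, 6)) = Add(7, -6) = 1)
Function('F')(E) = Mul(Pow(Add(22, E), -1), Add(-5, E)) (Function('F')(E) = Mul(Add(-5, E), Pow(Add(22, E), -1)) = Mul(Pow(Add(22, E), -1), Add(-5, E)))
Function('B')(g) = Add(g, Pow(Add(-136, g), -1))
Mul(Function('r')(144), Pow(Function('B')(Function('F')(Function('w')(-1))), -1)) = Mul(Pow(144, 2), Pow(Mul(Pow(Add(-136, Mul(Pow(Add(22, 1), -1), Add(-5, 1))), -1), Add(1, Pow(Mul(Pow(Add(22, 1), -1), Add(-5, 1)), 2), Mul(-136, Mul(Pow(Add(22, 1), -1), Add(-5, 1))))), -1)) = Mul(20736, Pow(Mul(Pow(Add(-136, Mul(Pow(23, -1), -4)), -1), Add(1, Pow(Mul(Pow(23, -1), -4), 2), Mul(-136, Mul(Pow(23, -1), -4)))), -1)) = Mul(20736, Pow(Mul(Pow(Add(-136, Mul(Rational(1, 23), -4)), -1), Add(1, Pow(Mul(Rational(1, 23), -4), 2), Mul(-136, Mul(Rational(1, 23), -4)))), -1)) = Mul(20736, Pow(Mul(Pow(Add(-136, Rational(-4, 23)), -1), Add(1, Pow(Rational(-4, 23), 2), Mul(-136, Rational(-4, 23)))), -1)) = Mul(20736, Pow(Mul(Pow(Rational(-3132, 23), -1), Add(1, Rational(16, 529), Rational(544, 23))), -1)) = Mul(20736, Pow(Mul(Rational(-23, 3132), Rational(13057, 529)), -1)) = Mul(20736, Pow(Rational(-13057, 72036), -1)) = Mul(20736, Rational(-72036, 13057)) = Rational(-1493738496, 13057)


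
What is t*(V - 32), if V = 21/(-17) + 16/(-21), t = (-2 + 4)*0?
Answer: 0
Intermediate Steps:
t = 0 (t = 2*0 = 0)
V = -713/357 (V = 21*(-1/17) + 16*(-1/21) = -21/17 - 16/21 = -713/357 ≈ -1.9972)
t*(V - 32) = 0*(-713/357 - 32) = 0*(-12137/357) = 0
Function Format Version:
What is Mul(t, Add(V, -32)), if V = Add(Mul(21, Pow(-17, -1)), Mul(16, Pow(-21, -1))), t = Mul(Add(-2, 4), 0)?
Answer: 0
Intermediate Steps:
t = 0 (t = Mul(2, 0) = 0)
V = Rational(-713, 357) (V = Add(Mul(21, Rational(-1, 17)), Mul(16, Rational(-1, 21))) = Add(Rational(-21, 17), Rational(-16, 21)) = Rational(-713, 357) ≈ -1.9972)
Mul(t, Add(V, -32)) = Mul(0, Add(Rational(-713, 357), -32)) = Mul(0, Rational(-12137, 357)) = 0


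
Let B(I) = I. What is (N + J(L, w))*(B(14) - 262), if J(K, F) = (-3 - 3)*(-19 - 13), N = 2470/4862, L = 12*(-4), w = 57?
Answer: -8927752/187 ≈ -47742.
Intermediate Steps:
L = -48
N = 95/187 (N = 2470*(1/4862) = 95/187 ≈ 0.50802)
J(K, F) = 192 (J(K, F) = -6*(-32) = 192)
(N + J(L, w))*(B(14) - 262) = (95/187 + 192)*(14 - 262) = (35999/187)*(-248) = -8927752/187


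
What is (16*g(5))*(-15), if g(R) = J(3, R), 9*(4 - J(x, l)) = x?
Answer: -880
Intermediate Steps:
J(x, l) = 4 - x/9
g(R) = 11/3 (g(R) = 4 - ⅑*3 = 4 - ⅓ = 11/3)
(16*g(5))*(-15) = (16*(11/3))*(-15) = (176/3)*(-15) = -880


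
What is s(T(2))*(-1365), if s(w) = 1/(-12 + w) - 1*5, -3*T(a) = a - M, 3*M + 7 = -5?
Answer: 13845/2 ≈ 6922.5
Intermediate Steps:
M = -4 (M = -7/3 + (⅓)*(-5) = -7/3 - 5/3 = -4)
T(a) = -4/3 - a/3 (T(a) = -(a - 1*(-4))/3 = -(a + 4)/3 = -(4 + a)/3 = -4/3 - a/3)
s(w) = -5 + 1/(-12 + w) (s(w) = 1/(-12 + w) - 5 = -5 + 1/(-12 + w))
s(T(2))*(-1365) = ((61 - 5*(-4/3 - ⅓*2))/(-12 + (-4/3 - ⅓*2)))*(-1365) = ((61 - 5*(-4/3 - ⅔))/(-12 + (-4/3 - ⅔)))*(-1365) = ((61 - 5*(-2))/(-12 - 2))*(-1365) = ((61 + 10)/(-14))*(-1365) = -1/14*71*(-1365) = -71/14*(-1365) = 13845/2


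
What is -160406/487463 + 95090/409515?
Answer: -3867161284/39924682089 ≈ -0.096861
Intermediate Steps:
-160406/487463 + 95090/409515 = -160406*1/487463 + 95090*(1/409515) = -160406/487463 + 19018/81903 = -3867161284/39924682089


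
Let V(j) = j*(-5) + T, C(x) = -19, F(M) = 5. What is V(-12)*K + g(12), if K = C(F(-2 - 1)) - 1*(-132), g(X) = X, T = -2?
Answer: 6566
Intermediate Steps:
K = 113 (K = -19 - 1*(-132) = -19 + 132 = 113)
V(j) = -2 - 5*j (V(j) = j*(-5) - 2 = -5*j - 2 = -2 - 5*j)
V(-12)*K + g(12) = (-2 - 5*(-12))*113 + 12 = (-2 + 60)*113 + 12 = 58*113 + 12 = 6554 + 12 = 6566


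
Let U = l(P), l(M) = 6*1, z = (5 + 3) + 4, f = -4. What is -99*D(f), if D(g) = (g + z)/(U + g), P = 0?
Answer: -396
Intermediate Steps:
z = 12 (z = 8 + 4 = 12)
l(M) = 6
U = 6
D(g) = (12 + g)/(6 + g) (D(g) = (g + 12)/(6 + g) = (12 + g)/(6 + g))
-99*D(f) = -99*(12 - 4)/(6 - 4) = -99*8/2 = -99*4 = -396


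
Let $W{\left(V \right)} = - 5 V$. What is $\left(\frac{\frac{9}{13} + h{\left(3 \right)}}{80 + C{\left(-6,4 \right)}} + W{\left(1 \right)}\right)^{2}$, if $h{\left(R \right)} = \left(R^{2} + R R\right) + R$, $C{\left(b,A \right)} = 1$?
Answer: $\frac{2758921}{123201} \approx 22.394$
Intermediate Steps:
$h{\left(R \right)} = R + 2 R^{2}$ ($h{\left(R \right)} = \left(R^{2} + R^{2}\right) + R = 2 R^{2} + R = R + 2 R^{2}$)
$\left(\frac{\frac{9}{13} + h{\left(3 \right)}}{80 + C{\left(-6,4 \right)}} + W{\left(1 \right)}\right)^{2} = \left(\frac{\frac{9}{13} + 3 \left(1 + 2 \cdot 3\right)}{80 + 1} - 5\right)^{2} = \left(\frac{9 \cdot \frac{1}{13} + 3 \left(1 + 6\right)}{81} - 5\right)^{2} = \left(\left(\frac{9}{13} + 3 \cdot 7\right) \frac{1}{81} - 5\right)^{2} = \left(\left(\frac{9}{13} + 21\right) \frac{1}{81} - 5\right)^{2} = \left(\frac{282}{13} \cdot \frac{1}{81} - 5\right)^{2} = \left(\frac{94}{351} - 5\right)^{2} = \left(- \frac{1661}{351}\right)^{2} = \frac{2758921}{123201}$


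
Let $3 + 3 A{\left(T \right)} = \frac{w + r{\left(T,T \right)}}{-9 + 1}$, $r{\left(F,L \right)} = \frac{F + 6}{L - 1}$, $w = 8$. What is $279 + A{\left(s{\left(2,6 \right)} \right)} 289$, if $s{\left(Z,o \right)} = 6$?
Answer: $- \frac{4057}{30} \approx -135.23$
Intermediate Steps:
$r{\left(F,L \right)} = \frac{6 + F}{-1 + L}$
$A{\left(T \right)} = - \frac{4}{3} - \frac{6 + T}{24 \left(-1 + T\right)}$ ($A{\left(T \right)} = -1 + \frac{\left(8 + \frac{6 + T}{-1 + T}\right) \frac{1}{-9 + 1}}{3} = -1 + \frac{\left(8 + \frac{6 + T}{-1 + T}\right) \frac{1}{-8}}{3} = -1 + \frac{\left(8 + \frac{6 + T}{-1 + T}\right) \left(- \frac{1}{8}\right)}{3} = -1 + \frac{-1 - \frac{6 + T}{8 \left(-1 + T\right)}}{3} = -1 - \left(\frac{1}{3} + \frac{6 + T}{24 \left(-1 + T\right)}\right) = - \frac{4}{3} - \frac{6 + T}{24 \left(-1 + T\right)}$)
$279 + A{\left(s{\left(2,6 \right)} \right)} 289 = 279 + \frac{26 - 198}{24 \left(-1 + 6\right)} 289 = 279 + \frac{26 - 198}{24 \cdot 5} \cdot 289 = 279 + \frac{1}{24} \cdot \frac{1}{5} \left(-172\right) 289 = 279 - \frac{12427}{30} = - \frac{4057}{30}$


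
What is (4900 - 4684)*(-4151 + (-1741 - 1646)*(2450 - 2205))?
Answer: -180136656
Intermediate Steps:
(4900 - 4684)*(-4151 + (-1741 - 1646)*(2450 - 2205)) = 216*(-4151 - 3387*245) = 216*(-4151 - 829815) = 216*(-833966) = -180136656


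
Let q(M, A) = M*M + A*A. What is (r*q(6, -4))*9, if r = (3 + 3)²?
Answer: 16848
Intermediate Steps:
q(M, A) = A² + M² (q(M, A) = M² + A² = A² + M²)
r = 36 (r = 6² = 36)
(r*q(6, -4))*9 = (36*((-4)² + 6²))*9 = (36*(16 + 36))*9 = (36*52)*9 = 1872*9 = 16848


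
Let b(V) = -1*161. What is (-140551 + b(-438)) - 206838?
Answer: -347550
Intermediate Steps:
b(V) = -161
(-140551 + b(-438)) - 206838 = (-140551 - 161) - 206838 = -140712 - 206838 = -347550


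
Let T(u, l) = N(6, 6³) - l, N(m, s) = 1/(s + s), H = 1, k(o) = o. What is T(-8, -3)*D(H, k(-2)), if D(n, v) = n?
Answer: 1297/432 ≈ 3.0023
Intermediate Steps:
N(m, s) = 1/(2*s)
T(u, l) = 1/432 - l (T(u, l) = 1/(2*(6³)) - l = (½)/216 - l = (½)*(1/216) - l = 1/432 - l)
T(-8, -3)*D(H, k(-2)) = (1/432 - 1*(-3))*1 = (1/432 + 3)*1 = (1297/432)*1 = 1297/432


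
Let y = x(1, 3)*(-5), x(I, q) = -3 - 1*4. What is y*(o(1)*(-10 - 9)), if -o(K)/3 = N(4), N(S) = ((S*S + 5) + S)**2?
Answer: 1246875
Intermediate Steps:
x(I, q) = -7 (x(I, q) = -3 - 4 = -7)
N(S) = (5 + S + S**2)**2 (N(S) = ((S**2 + 5) + S)**2 = ((5 + S**2) + S)**2 = (5 + S + S**2)**2)
o(K) = -1875 (o(K) = -3*(5 + 4 + 4**2)**2 = -3*(5 + 4 + 16)**2 = -3*25**2 = -3*625 = -1875)
y = 35 (y = -7*(-5) = 35)
y*(o(1)*(-10 - 9)) = 35*(-1875*(-10 - 9)) = 35*(-1875*(-19)) = 35*35625 = 1246875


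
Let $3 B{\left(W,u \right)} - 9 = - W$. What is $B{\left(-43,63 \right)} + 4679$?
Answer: $\frac{14089}{3} \approx 4696.3$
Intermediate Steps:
$B{\left(W,u \right)} = 3 - \frac{W}{3}$ ($B{\left(W,u \right)} = 3 + \frac{\left(-1\right) W}{3} = 3 - \frac{W}{3}$)
$B{\left(-43,63 \right)} + 4679 = \left(3 - - \frac{43}{3}\right) + 4679 = \left(3 + \frac{43}{3}\right) + 4679 = \frac{52}{3} + 4679 = \frac{14089}{3}$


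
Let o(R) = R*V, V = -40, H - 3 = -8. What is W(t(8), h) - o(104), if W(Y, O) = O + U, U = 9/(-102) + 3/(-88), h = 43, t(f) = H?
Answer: 6287505/1496 ≈ 4202.9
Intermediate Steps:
H = -5 (H = 3 - 8 = -5)
t(f) = -5
o(R) = -40*R (o(R) = R*(-40) = -40*R)
U = -183/1496 (U = 9*(-1/102) + 3*(-1/88) = -3/34 - 3/88 = -183/1496 ≈ -0.12233)
W(Y, O) = -183/1496 + O (W(Y, O) = O - 183/1496 = -183/1496 + O)
W(t(8), h) - o(104) = (-183/1496 + 43) - (-40)*104 = 64145/1496 - 1*(-4160) = 64145/1496 + 4160 = 6287505/1496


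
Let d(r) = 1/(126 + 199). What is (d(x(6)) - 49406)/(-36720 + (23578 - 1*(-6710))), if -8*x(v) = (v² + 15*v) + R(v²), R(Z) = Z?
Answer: 16056949/2090400 ≈ 7.6813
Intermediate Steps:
x(v) = -15*v/8 - v²/4 (x(v) = -((v² + 15*v) + v²)/8 = -(2*v² + 15*v)/8 = -15*v/8 - v²/4)
d(r) = 1/325
(d(x(6)) - 49406)/(-36720 + (23578 - 1*(-6710))) = (1/325 - 49406)/(-36720 + (23578 - 1*(-6710))) = -16056949/(325*(-36720 + (23578 + 6710))) = -16056949/(325*(-36720 + 30288)) = -16056949/325/(-6432) = -16056949/325*(-1/6432) = 16056949/2090400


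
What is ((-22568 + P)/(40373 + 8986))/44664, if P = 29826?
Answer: 3629/1102285188 ≈ 3.2923e-6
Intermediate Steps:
((-22568 + P)/(40373 + 8986))/44664 = ((-22568 + 29826)/(40373 + 8986))/44664 = (7258/49359)*(1/44664) = 3629/1102285188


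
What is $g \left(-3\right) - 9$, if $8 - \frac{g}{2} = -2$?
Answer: $-69$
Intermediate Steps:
$g = 20$ ($g = 16 - -4 = 16 + 4 = 20$)
$g \left(-3\right) - 9 = 20 \left(-3\right) - 9 = -60 - 9 = -69$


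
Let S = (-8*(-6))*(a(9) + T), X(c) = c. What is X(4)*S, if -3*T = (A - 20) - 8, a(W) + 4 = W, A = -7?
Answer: 3200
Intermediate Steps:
a(W) = -4 + W
T = 35/3 (T = -((-7 - 20) - 8)/3 = -(-27 - 8)/3 = -⅓*(-35) = 35/3 ≈ 11.667)
S = 800 (S = (-8*(-6))*((-4 + 9) + 35/3) = 48*(5 + 35/3) = 48*(50/3) = 800)
X(4)*S = 4*800 = 3200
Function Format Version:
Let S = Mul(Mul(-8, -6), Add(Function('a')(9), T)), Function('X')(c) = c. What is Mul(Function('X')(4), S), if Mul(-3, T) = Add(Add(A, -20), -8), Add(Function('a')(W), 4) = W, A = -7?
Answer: 3200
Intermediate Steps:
Function('a')(W) = Add(-4, W)
T = Rational(35, 3) (T = Mul(Rational(-1, 3), Add(Add(-7, -20), -8)) = Mul(Rational(-1, 3), Add(-27, -8)) = Mul(Rational(-1, 3), -35) = Rational(35, 3) ≈ 11.667)
S = 800 (S = Mul(Mul(-8, -6), Add(Add(-4, 9), Rational(35, 3))) = Mul(48, Add(5, Rational(35, 3))) = Mul(48, Rational(50, 3)) = 800)
Mul(Function('X')(4), S) = Mul(4, 800) = 3200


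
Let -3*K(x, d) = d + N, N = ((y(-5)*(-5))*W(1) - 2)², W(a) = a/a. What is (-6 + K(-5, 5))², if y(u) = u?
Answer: 33856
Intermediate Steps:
W(a) = 1
N = 529 (N = (-5*(-5)*1 - 2)² = (25*1 - 2)² = (25 - 2)² = 23² = 529)
K(x, d) = -529/3 - d/3 (K(x, d) = -(d + 529)/3 = -(529 + d)/3 = -529/3 - d/3)
(-6 + K(-5, 5))² = (-6 + (-529/3 - ⅓*5))² = (-6 + (-529/3 - 5/3))² = (-6 - 178)² = (-184)² = 33856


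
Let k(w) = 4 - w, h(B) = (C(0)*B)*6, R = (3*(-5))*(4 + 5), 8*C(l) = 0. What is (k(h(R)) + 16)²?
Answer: 400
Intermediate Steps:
C(l) = 0 (C(l) = (⅛)*0 = 0)
R = -135 (R = -15*9 = -135)
h(B) = 0 (h(B) = (0*B)*6 = 0*6 = 0)
(k(h(R)) + 16)² = ((4 - 1*0) + 16)² = ((4 + 0) + 16)² = (4 + 16)² = 20² = 400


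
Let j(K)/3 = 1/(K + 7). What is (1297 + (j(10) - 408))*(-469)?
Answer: -7089404/17 ≈ -4.1702e+5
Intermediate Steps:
j(K) = 3/(7 + K) (j(K) = 3/(K + 7) = 3/(7 + K))
(1297 + (j(10) - 408))*(-469) = (1297 + (3/(7 + 10) - 408))*(-469) = (1297 + (3/17 - 408))*(-469) = (1297 - 6933/17)*(-469) = (15116/17)*(-469) = -7089404/17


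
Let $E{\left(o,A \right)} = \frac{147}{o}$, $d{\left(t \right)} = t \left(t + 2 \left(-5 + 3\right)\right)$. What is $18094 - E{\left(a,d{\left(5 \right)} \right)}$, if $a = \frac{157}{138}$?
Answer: $\frac{2820472}{157} \approx 17965.0$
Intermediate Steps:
$a = \frac{157}{138}$ ($a = 157 \cdot \frac{1}{138} = \frac{157}{138} \approx 1.1377$)
$d{\left(t \right)} = t \left(-4 + t\right)$ ($d{\left(t \right)} = t \left(t + 2 \left(-2\right)\right) = t \left(t - 4\right) = t \left(-4 + t\right)$)
$18094 - E{\left(a,d{\left(5 \right)} \right)} = 18094 - \frac{147}{\frac{157}{138}} = 18094 - 147 \cdot \frac{138}{157} = 18094 - \frac{20286}{157} = \frac{2820472}{157}$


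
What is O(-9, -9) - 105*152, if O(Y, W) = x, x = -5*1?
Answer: -15965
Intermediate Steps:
x = -5
O(Y, W) = -5
O(-9, -9) - 105*152 = -5 - 105*152 = -5 - 15960 = -15965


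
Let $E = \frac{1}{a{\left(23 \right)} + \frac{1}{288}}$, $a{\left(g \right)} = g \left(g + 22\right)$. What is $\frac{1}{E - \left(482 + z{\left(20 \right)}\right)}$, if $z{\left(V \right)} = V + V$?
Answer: $- \frac{298081}{155597994} \approx -0.0019157$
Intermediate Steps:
$z{\left(V \right)} = 2 V$
$a{\left(g \right)} = g \left(22 + g\right)$
$E = \frac{288}{298081}$ ($E = \frac{1}{23 \left(22 + 23\right) + \frac{1}{288}} = \frac{1}{23 \cdot 45 + \frac{1}{288}} = \frac{1}{1035 + \frac{1}{288}} = \frac{1}{\frac{298081}{288}} = \frac{288}{298081} \approx 0.00096618$)
$\frac{1}{E - \left(482 + z{\left(20 \right)}\right)} = \frac{1}{\frac{288}{298081} - \left(482 + 2 \cdot 20\right)} = \frac{1}{\frac{288}{298081} - 522} = \frac{1}{- \frac{155597994}{298081}} = - \frac{298081}{155597994}$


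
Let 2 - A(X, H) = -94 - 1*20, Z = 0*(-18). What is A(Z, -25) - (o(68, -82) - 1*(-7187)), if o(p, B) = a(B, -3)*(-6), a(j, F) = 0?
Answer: -7071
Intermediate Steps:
o(p, B) = 0 (o(p, B) = 0*(-6) = 0)
Z = 0
A(X, H) = 116 (A(X, H) = 2 - (-94 - 1*20) = 2 - (-94 - 20) = 2 - 1*(-114) = 2 + 114 = 116)
A(Z, -25) - (o(68, -82) - 1*(-7187)) = 116 - (0 - 1*(-7187)) = 116 - (0 + 7187) = 116 - 1*7187 = 116 - 7187 = -7071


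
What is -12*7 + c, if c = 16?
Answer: -68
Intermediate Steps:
-12*7 + c = -12*7 + 16 = -84 + 16 = -68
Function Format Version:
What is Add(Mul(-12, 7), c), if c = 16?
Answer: -68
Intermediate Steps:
Add(Mul(-12, 7), c) = Add(Mul(-12, 7), 16) = Add(-84, 16) = -68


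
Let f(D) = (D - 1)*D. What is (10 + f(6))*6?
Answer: 240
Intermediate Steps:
f(D) = D*(-1 + D) (f(D) = (-1 + D)*D = D*(-1 + D))
(10 + f(6))*6 = (10 + 6*(-1 + 6))*6 = (10 + 6*5)*6 = (10 + 30)*6 = 40*6 = 240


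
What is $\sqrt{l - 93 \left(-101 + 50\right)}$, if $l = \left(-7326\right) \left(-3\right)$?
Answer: $3 \sqrt{2969} \approx 163.47$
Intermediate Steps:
$l = 21978$
$\sqrt{l - 93 \left(-101 + 50\right)} = \sqrt{21978 - 93 \left(-101 + 50\right)} = \sqrt{21978 - -4743} = \sqrt{21978 + 4743} = \sqrt{26721} = 3 \sqrt{2969}$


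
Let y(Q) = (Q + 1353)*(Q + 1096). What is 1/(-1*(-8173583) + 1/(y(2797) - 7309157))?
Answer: 8846793/72309996869320 ≈ 1.2235e-7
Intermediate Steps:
y(Q) = (1096 + Q)*(1353 + Q) (y(Q) = (1353 + Q)*(1096 + Q) = (1096 + Q)*(1353 + Q))
1/(-1*(-8173583) + 1/(y(2797) - 7309157)) = 1/(-1*(-8173583) + 1/((1482888 + 2797² + 2449*2797) - 7309157)) = 1/(8173583 + 1/((1482888 + 7823209 + 6849853) - 7309157)) = 1/(8173583 + 1/(16155950 - 7309157)) = 1/(8173583 + 1/8846793) = 1/(72309996869320/8846793) = 8846793/72309996869320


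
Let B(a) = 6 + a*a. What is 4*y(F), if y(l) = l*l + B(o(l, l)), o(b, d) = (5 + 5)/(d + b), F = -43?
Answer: 13719680/1849 ≈ 7420.1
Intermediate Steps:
o(b, d) = 10/(b + d)
B(a) = 6 + a²
y(l) = 6 + l² + 25/l² (y(l) = l*l + (6 + (10/(l + l))²) = l² + (6 + (10/((2*l)))²) = l² + (6 + (10*(1/(2*l)))²) = l² + (6 + (5/l)²) = l² + (6 + 25/l²) = 6 + l² + 25/l²)
4*y(F) = 4*(6 + (-43)² + 25/(-43)²) = 4*(6 + 1849 + 25*(1/1849)) = 4*(6 + 1849 + 25/1849) = 4*(3429920/1849) = 13719680/1849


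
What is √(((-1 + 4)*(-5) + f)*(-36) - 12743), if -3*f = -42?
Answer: I*√12707 ≈ 112.73*I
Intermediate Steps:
f = 14 (f = -⅓*(-42) = 14)
√(((-1 + 4)*(-5) + f)*(-36) - 12743) = √(((-1 + 4)*(-5) + 14)*(-36) - 12743) = √((3*(-5) + 14)*(-36) - 12743) = √((-15 + 14)*(-36) - 12743) = √(-1*(-36) - 12743) = √(36 - 12743) = √(-12707) = I*√12707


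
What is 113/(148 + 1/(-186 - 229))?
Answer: 46895/61419 ≈ 0.76353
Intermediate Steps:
113/(148 + 1/(-186 - 229)) = 113/(148 + 1/(-415)) = 113/(148 - 1/415) = 113/(61419/415) = (415/61419)*113 = 46895/61419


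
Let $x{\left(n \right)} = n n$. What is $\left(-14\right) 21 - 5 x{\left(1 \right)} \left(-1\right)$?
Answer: $-1470$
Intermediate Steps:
$x{\left(n \right)} = n^{2}$
$\left(-14\right) 21 - 5 x{\left(1 \right)} \left(-1\right) = \left(-14\right) 21 - 5 \cdot 1^{2} \left(-1\right) = - 294 \left(-5\right) 1 \left(-1\right) = - 294 \left(\left(-5\right) \left(-1\right)\right) = \left(-294\right) 5 = -1470$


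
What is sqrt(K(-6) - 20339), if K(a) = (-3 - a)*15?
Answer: I*sqrt(20294) ≈ 142.46*I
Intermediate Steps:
K(a) = -45 - 15*a
sqrt(K(-6) - 20339) = sqrt((-45 - 15*(-6)) - 20339) = sqrt((-45 + 90) - 20339) = sqrt(45 - 20339) = sqrt(-20294) = I*sqrt(20294)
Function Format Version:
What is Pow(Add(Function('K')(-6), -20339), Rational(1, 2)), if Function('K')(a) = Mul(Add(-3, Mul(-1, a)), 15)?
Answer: Mul(I, Pow(20294, Rational(1, 2))) ≈ Mul(142.46, I)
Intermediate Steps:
Function('K')(a) = Add(-45, Mul(-15, a))
Pow(Add(Function('K')(-6), -20339), Rational(1, 2)) = Pow(Add(Add(-45, Mul(-15, -6)), -20339), Rational(1, 2)) = Pow(Add(Add(-45, 90), -20339), Rational(1, 2)) = Pow(Add(45, -20339), Rational(1, 2)) = Pow(-20294, Rational(1, 2)) = Mul(I, Pow(20294, Rational(1, 2)))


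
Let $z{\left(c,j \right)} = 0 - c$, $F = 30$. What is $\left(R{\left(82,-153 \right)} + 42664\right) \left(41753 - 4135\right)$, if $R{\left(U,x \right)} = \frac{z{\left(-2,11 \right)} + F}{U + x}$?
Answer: $\frac{113949135216}{71} \approx 1.6049 \cdot 10^{9}$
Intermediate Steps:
$z{\left(c,j \right)} = - c$
$R{\left(U,x \right)} = \frac{32}{U + x}$ ($R{\left(U,x \right)} = \frac{\left(-1\right) \left(-2\right) + 30}{U + x} = \frac{2 + 30}{U + x} = \frac{32}{U + x}$)
$\left(R{\left(82,-153 \right)} + 42664\right) \left(41753 - 4135\right) = \left(\frac{32}{82 - 153} + 42664\right) \left(41753 - 4135\right) = \left(\frac{32}{-71} + 42664\right) 37618 = \left(32 \left(- \frac{1}{71}\right) + 42664\right) 37618 = \left(- \frac{32}{71} + 42664\right) 37618 = \frac{3029112}{71} \cdot 37618 = \frac{113949135216}{71}$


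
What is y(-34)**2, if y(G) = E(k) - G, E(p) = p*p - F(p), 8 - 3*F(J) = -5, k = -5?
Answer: 26896/9 ≈ 2988.4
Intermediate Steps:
F(J) = 13/3 (F(J) = 8/3 - 1/3*(-5) = 8/3 + 5/3 = 13/3)
E(p) = -13/3 + p**2 (E(p) = p*p - 1*13/3 = p**2 - 13/3 = -13/3 + p**2)
y(G) = 62/3 - G (y(G) = (-13/3 + (-5)**2) - G = (-13/3 + 25) - G = 62/3 - G)
y(-34)**2 = (62/3 - 1*(-34))**2 = (62/3 + 34)**2 = (164/3)**2 = 26896/9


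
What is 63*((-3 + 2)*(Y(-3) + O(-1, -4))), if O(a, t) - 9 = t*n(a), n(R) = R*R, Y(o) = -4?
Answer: -63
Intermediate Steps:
n(R) = R²
O(a, t) = 9 + t*a²
63*((-3 + 2)*(Y(-3) + O(-1, -4))) = 63*((-3 + 2)*(-4 + (9 - 4*(-1)²))) = 63*(-(-4 + (9 - 4*1))) = 63*(-(-4 + (9 - 4))) = 63*(-(-4 + 5)) = 63*(-1*1) = 63*(-1) = -63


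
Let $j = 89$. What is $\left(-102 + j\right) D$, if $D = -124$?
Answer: $1612$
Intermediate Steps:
$\left(-102 + j\right) D = \left(-102 + 89\right) \left(-124\right) = \left(-13\right) \left(-124\right) = 1612$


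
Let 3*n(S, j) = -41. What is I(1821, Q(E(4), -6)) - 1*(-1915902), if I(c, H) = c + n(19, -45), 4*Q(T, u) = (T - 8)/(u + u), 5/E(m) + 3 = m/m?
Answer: 5753128/3 ≈ 1.9177e+6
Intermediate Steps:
E(m) = -5/2 (E(m) = 5/(-3 + m/m) = 5/(-3 + 1) = 5/(-2) = 5*(-½) = -5/2)
n(S, j) = -41/3 (n(S, j) = (⅓)*(-41) = -41/3)
Q(T, u) = (-8 + T)/(8*u) (Q(T, u) = ((T - 8)/(u + u))/4 = ((-8 + T)/((2*u)))/4 = ((-8 + T)*(1/(2*u)))/4 = ((-8 + T)/(2*u))/4 = (-8 + T)/(8*u))
I(c, H) = -41/3 + c (I(c, H) = c - 41/3 = -41/3 + c)
I(1821, Q(E(4), -6)) - 1*(-1915902) = (-41/3 + 1821) - 1*(-1915902) = 5422/3 + 1915902 = 5753128/3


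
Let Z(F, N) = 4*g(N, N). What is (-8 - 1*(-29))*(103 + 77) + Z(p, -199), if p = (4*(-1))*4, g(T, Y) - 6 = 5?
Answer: 3824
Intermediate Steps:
g(T, Y) = 11 (g(T, Y) = 6 + 5 = 11)
p = -16 (p = -4*4 = -16)
Z(F, N) = 44 (Z(F, N) = 4*11 = 44)
(-8 - 1*(-29))*(103 + 77) + Z(p, -199) = (-8 - 1*(-29))*(103 + 77) + 44 = (-8 + 29)*180 + 44 = 21*180 + 44 = 3780 + 44 = 3824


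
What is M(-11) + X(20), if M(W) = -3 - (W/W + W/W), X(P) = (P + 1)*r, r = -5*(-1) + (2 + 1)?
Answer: 163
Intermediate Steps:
r = 8 (r = 5 + 3 = 8)
X(P) = 8 + 8*P (X(P) = (P + 1)*8 = (1 + P)*8 = 8 + 8*P)
M(W) = -5 (M(W) = -3 - (1 + 1) = -3 - 1*2 = -3 - 2 = -5)
M(-11) + X(20) = -5 + (8 + 8*20) = -5 + (8 + 160) = -5 + 168 = 163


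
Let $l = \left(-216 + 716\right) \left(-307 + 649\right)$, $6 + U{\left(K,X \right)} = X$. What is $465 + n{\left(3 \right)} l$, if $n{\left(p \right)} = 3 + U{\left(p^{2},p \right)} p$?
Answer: $-1025535$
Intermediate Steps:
$U{\left(K,X \right)} = -6 + X$
$l = 171000$ ($l = 500 \cdot 342 = 171000$)
$n{\left(p \right)} = 3 + p \left(-6 + p\right)$ ($n{\left(p \right)} = 3 + \left(-6 + p\right) p = 3 + p \left(-6 + p\right)$)
$465 + n{\left(3 \right)} l = 465 + \left(3 + 3 \left(-6 + 3\right)\right) 171000 = 465 + \left(3 + 3 \left(-3\right)\right) 171000 = 465 + \left(3 - 9\right) 171000 = 465 - 1026000 = -1025535$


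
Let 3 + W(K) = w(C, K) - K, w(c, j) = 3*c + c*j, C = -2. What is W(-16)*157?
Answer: 6123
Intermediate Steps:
W(K) = -9 - 3*K (W(K) = -3 + (-2*(3 + K) - K) = -3 + ((-6 - 2*K) - K) = -3 + (-6 - 3*K) = -9 - 3*K)
W(-16)*157 = (-9 - 3*(-16))*157 = (-9 + 48)*157 = 39*157 = 6123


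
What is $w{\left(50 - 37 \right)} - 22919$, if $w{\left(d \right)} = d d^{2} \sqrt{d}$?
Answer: $-22919 + 2197 \sqrt{13} \approx -14998.0$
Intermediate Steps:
$w{\left(d \right)} = d^{\frac{7}{2}}$ ($w{\left(d \right)} = d^{3} \sqrt{d} = d^{\frac{7}{2}}$)
$w{\left(50 - 37 \right)} - 22919 = \left(50 - 37\right)^{\frac{7}{2}} - 22919 = 13^{\frac{7}{2}} - 22919 = 2197 \sqrt{13} - 22919 = -22919 + 2197 \sqrt{13}$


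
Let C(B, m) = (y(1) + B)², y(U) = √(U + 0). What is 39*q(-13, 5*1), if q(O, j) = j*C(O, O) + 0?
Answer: 28080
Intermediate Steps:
y(U) = √U
C(B, m) = (1 + B)² (C(B, m) = (√1 + B)² = (1 + B)²)
q(O, j) = j*(1 + O)² (q(O, j) = j*(1 + O)² + 0 = j*(1 + O)²)
39*q(-13, 5*1) = 39*((5*1)*(1 - 13)²) = 39*(5*(-12)²) = 39*(5*144) = 39*720 = 28080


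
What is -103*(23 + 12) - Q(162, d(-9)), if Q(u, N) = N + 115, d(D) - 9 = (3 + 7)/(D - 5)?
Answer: -26098/7 ≈ -3728.3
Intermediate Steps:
d(D) = 9 + 10/(-5 + D) (d(D) = 9 + (3 + 7)/(D - 5) = 9 + 10/(-5 + D))
Q(u, N) = 115 + N
-103*(23 + 12) - Q(162, d(-9)) = -103*(23 + 12) - (115 + (-35 + 9*(-9))/(-5 - 9)) = -103*35 - (115 + (-35 - 81)/(-14)) = -3605 - (115 - 1/14*(-116)) = -3605 - (115 + 58/7) = -3605 - 1*863/7 = -3605 - 863/7 = -26098/7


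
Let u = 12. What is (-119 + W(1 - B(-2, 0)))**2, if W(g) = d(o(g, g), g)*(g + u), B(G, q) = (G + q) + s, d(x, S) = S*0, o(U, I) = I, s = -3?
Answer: 14161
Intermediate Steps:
d(x, S) = 0
B(G, q) = -3 + G + q (B(G, q) = (G + q) - 3 = -3 + G + q)
W(g) = 0 (W(g) = 0*(g + 12) = 0*(12 + g) = 0)
(-119 + W(1 - B(-2, 0)))**2 = (-119 + 0)**2 = (-119)**2 = 14161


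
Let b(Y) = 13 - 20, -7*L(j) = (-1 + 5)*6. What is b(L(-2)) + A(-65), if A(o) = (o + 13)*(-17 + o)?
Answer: 4257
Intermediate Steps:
A(o) = (-17 + o)*(13 + o) (A(o) = (13 + o)*(-17 + o) = (-17 + o)*(13 + o))
L(j) = -24/7 (L(j) = -(-1 + 5)*6/7 = -4*6/7 = -1/7*24 = -24/7)
b(Y) = -7
b(L(-2)) + A(-65) = -7 + (-221 + (-65)**2 - 4*(-65)) = -7 + (-221 + 4225 + 260) = -7 + 4264 = 4257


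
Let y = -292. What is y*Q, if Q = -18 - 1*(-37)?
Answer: -5548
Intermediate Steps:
Q = 19 (Q = -18 + 37 = 19)
y*Q = -292*19 = -5548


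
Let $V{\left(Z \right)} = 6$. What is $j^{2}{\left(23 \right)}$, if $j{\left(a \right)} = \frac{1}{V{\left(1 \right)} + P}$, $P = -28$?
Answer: $\frac{1}{484} \approx 0.0020661$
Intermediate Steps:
$j{\left(a \right)} = - \frac{1}{22}$ ($j{\left(a \right)} = \frac{1}{6 - 28} = \frac{1}{-22} = - \frac{1}{22}$)
$j^{2}{\left(23 \right)} = \left(- \frac{1}{22}\right)^{2} = \frac{1}{484}$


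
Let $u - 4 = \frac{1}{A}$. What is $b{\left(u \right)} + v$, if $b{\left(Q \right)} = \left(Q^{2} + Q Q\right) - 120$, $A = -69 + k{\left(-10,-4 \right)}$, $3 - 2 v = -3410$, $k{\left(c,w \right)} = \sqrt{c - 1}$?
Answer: $\frac{223337 \sqrt{11} + 7686773 i}{2 \left(69 \sqrt{11} + 2375 i\right)} \approx 1618.3 - 0.01108 i$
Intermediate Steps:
$k{\left(c,w \right)} = \sqrt{-1 + c}$
$v = \frac{3413}{2}$ ($v = \frac{3}{2} - -1705 = \frac{3}{2} + 1705 = \frac{3413}{2} \approx 1706.5$)
$A = -69 + i \sqrt{11}$ ($A = -69 + \sqrt{-1 - 10} = -69 + \sqrt{-11} = -69 + i \sqrt{11} \approx -69.0 + 3.3166 i$)
$u = 4 + \frac{1}{-69 + i \sqrt{11}} \approx 3.9855 - 0.00069502 i$
$b{\left(Q \right)} = -120 + 2 Q^{2}$ ($b{\left(Q \right)} = \left(Q^{2} + Q^{2}\right) - 120 = 2 Q^{2} - 120 = -120 + 2 Q^{2}$)
$b{\left(u \right)} + v = \left(-120 + 2 \left(\frac{19019}{4772} - \frac{i \sqrt{11}}{4772}\right)^{2}\right) + \frac{3413}{2} = \frac{3173}{2} + 2 \left(\frac{19019}{4772} - \frac{i \sqrt{11}}{4772}\right)^{2}$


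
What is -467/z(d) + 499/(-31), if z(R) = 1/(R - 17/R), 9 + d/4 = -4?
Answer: 38873751/1612 ≈ 24115.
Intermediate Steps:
d = -52 (d = -36 + 4*(-4) = -36 - 16 = -52)
-467/z(d) + 499/(-31) = -467/((-52/(-17 + (-52)²))) + 499/(-31) = -467/((-52/(-17 + 2704))) + 499*(-1/31) = -467/((-52/2687)) - 499/31 = -467/((-52*1/2687)) - 499/31 = -467/(-52/2687) - 499/31 = -467*(-2687/52) - 499/31 = 1254829/52 - 499/31 = 38873751/1612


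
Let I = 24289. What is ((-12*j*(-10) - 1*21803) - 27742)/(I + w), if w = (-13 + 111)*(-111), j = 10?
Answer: -48345/13411 ≈ -3.6049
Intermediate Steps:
w = -10878 (w = 98*(-111) = -10878)
((-12*j*(-10) - 1*21803) - 27742)/(I + w) = ((-12*10*(-10) - 1*21803) - 27742)/(24289 - 10878) = ((-120*(-10) - 21803) - 27742)/13411 = ((1200 - 21803) - 27742)*(1/13411) = (-20603 - 27742)*(1/13411) = -48345*1/13411 = -48345/13411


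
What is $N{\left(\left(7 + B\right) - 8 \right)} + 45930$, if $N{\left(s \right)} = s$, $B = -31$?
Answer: $45898$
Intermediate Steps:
$N{\left(\left(7 + B\right) - 8 \right)} + 45930 = \left(\left(7 - 31\right) - 8\right) + 45930 = \left(-24 - 8\right) + 45930 = -32 + 45930 = 45898$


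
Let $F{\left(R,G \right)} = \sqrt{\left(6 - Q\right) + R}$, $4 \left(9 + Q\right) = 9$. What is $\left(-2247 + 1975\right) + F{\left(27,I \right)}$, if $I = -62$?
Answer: $-272 + \frac{\sqrt{159}}{2} \approx -265.7$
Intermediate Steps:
$Q = - \frac{27}{4}$ ($Q = -9 + \frac{1}{4} \cdot 9 = -9 + \frac{9}{4} = - \frac{27}{4} \approx -6.75$)
$F{\left(R,G \right)} = \sqrt{\frac{51}{4} + R}$ ($F{\left(R,G \right)} = \sqrt{\left(6 - - \frac{27}{4}\right) + R} = \sqrt{\left(6 + \frac{27}{4}\right) + R} = \sqrt{\frac{51}{4} + R}$)
$\left(-2247 + 1975\right) + F{\left(27,I \right)} = \left(-2247 + 1975\right) + \frac{\sqrt{51 + 4 \cdot 27}}{2} = -272 + \frac{\sqrt{51 + 108}}{2} = -272 + \frac{\sqrt{159}}{2}$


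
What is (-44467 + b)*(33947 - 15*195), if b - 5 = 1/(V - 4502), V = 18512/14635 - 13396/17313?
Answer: -786596405674348935353/570286600607 ≈ -1.3793e+9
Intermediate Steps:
V = 124447796/253375755 (V = 18512*(1/14635) - 13396*1/17313 = 18512/14635 - 13396/17313 = 124447796/253375755 ≈ 0.49116)
b = 5702612630315/1140573201214 (b = 5 + 1/(124447796/253375755 - 4502) = 5 + 1/(-1140573201214/253375755) = 5 - 253375755/1140573201214 = 5702612630315/1140573201214 ≈ 4.9998)
(-44467 + b)*(33947 - 15*195) = (-44467 + 5702612630315/1140573201214)*(33947 - 15*195) = -50712165925752623*(33947 - 2925)/1140573201214 = -50712165925752623/1140573201214*31022 = -786596405674348935353/570286600607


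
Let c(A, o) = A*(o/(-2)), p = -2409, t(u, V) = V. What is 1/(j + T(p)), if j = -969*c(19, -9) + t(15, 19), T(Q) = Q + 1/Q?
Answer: -4818/410683913 ≈ -1.1732e-5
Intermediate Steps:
c(A, o) = -A*o/2 (c(A, o) = A*(o*(-½)) = A*(-o/2) = -A*o/2)
j = -165661/2 (j = -(-969)*19*(-9)/2 + 19 = -969*171/2 + 19 = -165699/2 + 19 = -165661/2 ≈ -82831.)
1/(j + T(p)) = 1/(-165661/2 + (-2409 + 1/(-2409))) = 1/(-165661/2 + (-2409 - 1/2409)) = 1/(-165661/2 - 5803282/2409) = 1/(-410683913/4818) = -4818/410683913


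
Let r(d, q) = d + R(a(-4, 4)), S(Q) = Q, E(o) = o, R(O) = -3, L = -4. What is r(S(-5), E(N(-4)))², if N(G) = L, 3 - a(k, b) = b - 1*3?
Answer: 64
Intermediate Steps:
a(k, b) = 6 - b (a(k, b) = 3 - (b - 1*3) = 3 - (b - 3) = 3 - (-3 + b) = 3 + (3 - b) = 6 - b)
N(G) = -4
r(d, q) = -3 + d (r(d, q) = d - 3 = -3 + d)
r(S(-5), E(N(-4)))² = (-3 - 5)² = (-8)² = 64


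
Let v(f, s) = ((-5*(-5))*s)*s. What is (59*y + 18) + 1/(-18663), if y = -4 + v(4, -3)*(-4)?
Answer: -995073835/18663 ≈ -53318.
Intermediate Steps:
v(f, s) = 25*s² (v(f, s) = (25*s)*s = 25*s²)
y = -904 (y = -4 + (25*(-3)²)*(-4) = -4 + (25*9)*(-4) = -4 + 225*(-4) = -4 - 900 = -904)
(59*y + 18) + 1/(-18663) = (59*(-904) + 18) + 1/(-18663) = (-53336 + 18) - 1/18663 = -53318 - 1/18663 = -995073835/18663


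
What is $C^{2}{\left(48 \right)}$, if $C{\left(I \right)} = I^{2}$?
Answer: $5308416$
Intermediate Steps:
$C^{2}{\left(48 \right)} = \left(48^{2}\right)^{2} = 2304^{2} = 5308416$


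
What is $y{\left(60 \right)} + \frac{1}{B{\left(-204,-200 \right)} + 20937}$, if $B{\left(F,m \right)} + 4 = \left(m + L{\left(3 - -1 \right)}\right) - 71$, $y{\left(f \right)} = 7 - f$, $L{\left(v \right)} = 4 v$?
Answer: $- \frac{1095933}{20678} \approx -53.0$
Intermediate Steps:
$B{\left(F,m \right)} = -59 + m$ ($B{\left(F,m \right)} = -4 - \left(71 - m - 4 \left(3 - -1\right)\right) = -4 - \left(71 - m - 4 \left(3 + 1\right)\right) = -4 + \left(\left(m + 4 \cdot 4\right) - 71\right) = -4 + \left(\left(m + 16\right) - 71\right) = -4 + \left(\left(16 + m\right) - 71\right) = -4 + \left(-55 + m\right) = -59 + m$)
$y{\left(60 \right)} + \frac{1}{B{\left(-204,-200 \right)} + 20937} = \left(7 - 60\right) + \frac{1}{\left(-59 - 200\right) + 20937} = \left(7 - 60\right) + \frac{1}{-259 + 20937} = -53 + \frac{1}{20678} = - \frac{1095933}{20678}$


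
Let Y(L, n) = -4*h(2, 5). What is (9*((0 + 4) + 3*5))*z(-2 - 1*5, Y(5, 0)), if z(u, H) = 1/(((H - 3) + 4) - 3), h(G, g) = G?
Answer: -171/10 ≈ -17.100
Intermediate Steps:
Y(L, n) = -8 (Y(L, n) = -4*2 = -8)
z(u, H) = 1/(-2 + H) (z(u, H) = 1/(((-3 + H) + 4) - 3) = 1/((1 + H) - 3) = 1/(-2 + H))
(9*((0 + 4) + 3*5))*z(-2 - 1*5, Y(5, 0)) = (9*((0 + 4) + 3*5))/(-2 - 8) = (9*(4 + 15))/(-10) = (9*19)*(-⅒) = 171*(-⅒) = -171/10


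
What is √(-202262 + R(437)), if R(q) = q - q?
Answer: I*√202262 ≈ 449.74*I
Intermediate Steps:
R(q) = 0
√(-202262 + R(437)) = √(-202262 + 0) = √(-202262) = I*√202262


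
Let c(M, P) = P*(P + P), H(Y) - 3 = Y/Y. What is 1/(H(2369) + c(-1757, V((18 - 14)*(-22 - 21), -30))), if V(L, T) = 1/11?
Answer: 121/486 ≈ 0.24897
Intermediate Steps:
V(L, T) = 1/11
H(Y) = 4 (H(Y) = 3 + Y/Y = 3 + 1 = 4)
c(M, P) = 2*P**2 (c(M, P) = P*(2*P) = 2*P**2)
1/(H(2369) + c(-1757, V((18 - 14)*(-22 - 21), -30))) = 1/(4 + 2*(1/11)**2) = 1/(4 + 2*(1/121)) = 1/(4 + 2/121) = 1/(486/121) = 121/486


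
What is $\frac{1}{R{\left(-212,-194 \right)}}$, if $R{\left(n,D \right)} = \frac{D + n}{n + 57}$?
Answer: $\frac{155}{406} \approx 0.38177$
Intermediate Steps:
$R{\left(n,D \right)} = \frac{D + n}{57 + n}$
$\frac{1}{R{\left(-212,-194 \right)}} = \frac{1}{\frac{1}{57 - 212} \left(-194 - 212\right)} = \frac{1}{\frac{1}{-155} \left(-406\right)} = \frac{1}{\left(- \frac{1}{155}\right) \left(-406\right)} = \frac{1}{\frac{406}{155}} = \frac{155}{406}$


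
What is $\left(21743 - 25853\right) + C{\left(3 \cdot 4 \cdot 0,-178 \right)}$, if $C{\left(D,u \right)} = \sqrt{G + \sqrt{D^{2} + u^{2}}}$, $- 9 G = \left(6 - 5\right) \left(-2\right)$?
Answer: $-4110 + \frac{2 \sqrt{401}}{3} \approx -4096.6$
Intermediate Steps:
$G = \frac{2}{9}$ ($G = - \frac{\left(6 - 5\right) \left(-2\right)}{9} = - \frac{1 \left(-2\right)}{9} = \left(- \frac{1}{9}\right) \left(-2\right) = \frac{2}{9} \approx 0.22222$)
$C{\left(D,u \right)} = \sqrt{\frac{2}{9} + \sqrt{D^{2} + u^{2}}}$
$\left(21743 - 25853\right) + C{\left(3 \cdot 4 \cdot 0,-178 \right)} = \left(21743 - 25853\right) + \frac{\sqrt{2 + 9 \sqrt{\left(3 \cdot 4 \cdot 0\right)^{2} + \left(-178\right)^{2}}}}{3} = -4110 + \frac{\sqrt{2 + 9 \sqrt{\left(12 \cdot 0\right)^{2} + 31684}}}{3} = -4110 + \frac{\sqrt{2 + 9 \sqrt{0^{2} + 31684}}}{3} = -4110 + \frac{\sqrt{2 + 9 \sqrt{0 + 31684}}}{3} = -4110 + \frac{\sqrt{2 + 9 \sqrt{31684}}}{3} = -4110 + \frac{\sqrt{2 + 9 \cdot 178}}{3} = -4110 + \frac{\sqrt{2 + 1602}}{3} = -4110 + \frac{\sqrt{1604}}{3} = -4110 + \frac{2 \sqrt{401}}{3}$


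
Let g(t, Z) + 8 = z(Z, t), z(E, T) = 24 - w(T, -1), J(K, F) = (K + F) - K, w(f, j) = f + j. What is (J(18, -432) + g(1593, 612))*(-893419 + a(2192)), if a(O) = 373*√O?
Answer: 1793985352 - 2995936*√137 ≈ 1.7589e+9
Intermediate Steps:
J(K, F) = F (J(K, F) = (F + K) - K = F)
z(E, T) = 25 - T (z(E, T) = 24 - (T - 1) = 24 - (-1 + T) = 24 + (1 - T) = 25 - T)
g(t, Z) = 17 - t (g(t, Z) = -8 + (25 - t) = 17 - t)
(J(18, -432) + g(1593, 612))*(-893419 + a(2192)) = (-432 + (17 - 1*1593))*(-893419 + 373*√2192) = (-432 + (17 - 1593))*(-893419 + 373*(4*√137)) = (-432 - 1576)*(-893419 + 1492*√137) = -2008*(-893419 + 1492*√137) = 1793985352 - 2995936*√137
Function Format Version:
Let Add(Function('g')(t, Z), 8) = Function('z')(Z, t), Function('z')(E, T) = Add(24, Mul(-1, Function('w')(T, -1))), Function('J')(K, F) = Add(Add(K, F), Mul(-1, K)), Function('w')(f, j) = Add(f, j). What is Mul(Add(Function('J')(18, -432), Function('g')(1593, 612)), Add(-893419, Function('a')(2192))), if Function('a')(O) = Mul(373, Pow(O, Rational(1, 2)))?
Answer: Add(1793985352, Mul(-2995936, Pow(137, Rational(1, 2)))) ≈ 1.7589e+9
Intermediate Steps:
Function('J')(K, F) = F (Function('J')(K, F) = Add(Add(F, K), Mul(-1, K)) = F)
Function('z')(E, T) = Add(25, Mul(-1, T)) (Function('z')(E, T) = Add(24, Mul(-1, Add(T, -1))) = Add(24, Mul(-1, Add(-1, T))) = Add(24, Add(1, Mul(-1, T))) = Add(25, Mul(-1, T)))
Function('g')(t, Z) = Add(17, Mul(-1, t)) (Function('g')(t, Z) = Add(-8, Add(25, Mul(-1, t))) = Add(17, Mul(-1, t)))
Mul(Add(Function('J')(18, -432), Function('g')(1593, 612)), Add(-893419, Function('a')(2192))) = Mul(Add(-432, Add(17, Mul(-1, 1593))), Add(-893419, Mul(373, Pow(2192, Rational(1, 2))))) = Mul(Add(-432, Add(17, -1593)), Add(-893419, Mul(373, Mul(4, Pow(137, Rational(1, 2)))))) = Mul(Add(-432, -1576), Add(-893419, Mul(1492, Pow(137, Rational(1, 2))))) = Mul(-2008, Add(-893419, Mul(1492, Pow(137, Rational(1, 2))))) = Add(1793985352, Mul(-2995936, Pow(137, Rational(1, 2))))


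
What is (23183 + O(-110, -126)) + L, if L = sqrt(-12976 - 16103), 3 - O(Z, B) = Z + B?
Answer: 23422 + 9*I*sqrt(359) ≈ 23422.0 + 170.53*I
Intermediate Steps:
O(Z, B) = 3 - B - Z (O(Z, B) = 3 - (Z + B) = 3 - (B + Z) = 3 + (-B - Z) = 3 - B - Z)
L = 9*I*sqrt(359) (L = sqrt(-29079) = 9*I*sqrt(359) ≈ 170.53*I)
(23183 + O(-110, -126)) + L = (23183 + (3 - 1*(-126) - 1*(-110))) + 9*I*sqrt(359) = (23183 + (3 + 126 + 110)) + 9*I*sqrt(359) = (23183 + 239) + 9*I*sqrt(359) = 23422 + 9*I*sqrt(359)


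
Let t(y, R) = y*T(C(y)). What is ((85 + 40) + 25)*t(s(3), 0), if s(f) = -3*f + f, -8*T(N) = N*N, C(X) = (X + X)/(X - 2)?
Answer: 2025/8 ≈ 253.13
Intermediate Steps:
C(X) = 2*X/(-2 + X) (C(X) = (2*X)/(-2 + X) = 2*X/(-2 + X))
T(N) = -N**2/8 (T(N) = -N*N/8 = -N**2/8)
s(f) = -2*f
t(y, R) = -y**3/(2*(-2 + y)**2) (t(y, R) = y*(-4*y**2/(-2 + y)**2/8) = y*(-y**2/(2*(-2 + y)**2)) = -y**3/(2*(-2 + y)**2))
((85 + 40) + 25)*t(s(3), 0) = ((85 + 40) + 25)*(-(-2*3)**3/(2*(-2 - 2*3)**2)) = (125 + 25)*(-1/2*(-6)**3/(-2 - 6)**2) = 150*(-1/2*(-216)/(-8)**2) = 150*(-1/2*(-216)*1/64) = 150*(27/16) = 2025/8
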